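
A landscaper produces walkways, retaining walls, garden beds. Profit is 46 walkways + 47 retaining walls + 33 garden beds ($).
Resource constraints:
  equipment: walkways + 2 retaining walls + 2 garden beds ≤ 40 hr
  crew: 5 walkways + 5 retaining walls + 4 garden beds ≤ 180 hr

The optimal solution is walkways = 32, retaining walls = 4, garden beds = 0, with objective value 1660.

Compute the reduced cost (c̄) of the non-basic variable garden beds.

Check each constraint at x*: equipment 40/40 (tight); crew 180/180 (tight).
From A_Bᵀ y = c: 1·y_equipment + 5·y_crew = 46; 2·y_equipment + 5·y_crew = 47.
Solving: y_equipment = 1, y_crew = 9.
Reduced cost of garden beds: c₃ − yᵀa₃ = 33 − (1·2 + 9·4) = 33 − 38 = -5.

-5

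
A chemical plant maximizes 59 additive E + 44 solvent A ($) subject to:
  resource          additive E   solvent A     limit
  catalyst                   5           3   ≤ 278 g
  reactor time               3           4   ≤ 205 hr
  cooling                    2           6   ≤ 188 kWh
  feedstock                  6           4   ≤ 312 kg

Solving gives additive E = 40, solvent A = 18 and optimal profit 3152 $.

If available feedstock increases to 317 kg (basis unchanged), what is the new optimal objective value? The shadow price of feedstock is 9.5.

3199.5

Δb = 5, so new z* = 3152 + (9.5)·(5) = 3152 + 47.5 = 3199.5.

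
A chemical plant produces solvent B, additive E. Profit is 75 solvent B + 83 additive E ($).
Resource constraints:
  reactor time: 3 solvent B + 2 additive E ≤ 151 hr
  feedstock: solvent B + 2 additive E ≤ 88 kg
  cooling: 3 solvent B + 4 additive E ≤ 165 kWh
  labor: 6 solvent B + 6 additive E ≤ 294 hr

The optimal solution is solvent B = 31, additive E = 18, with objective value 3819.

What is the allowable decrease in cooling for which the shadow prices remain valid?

18

Binding constraints: cooling, labor. The basis is B = [[3,4],[6,6]] with det -6.
Per unit decrease in cooling, x* moves by d = (1, -1).
The basis stays optimal until additive E reaches 0; allowable decrease = 18 kWh.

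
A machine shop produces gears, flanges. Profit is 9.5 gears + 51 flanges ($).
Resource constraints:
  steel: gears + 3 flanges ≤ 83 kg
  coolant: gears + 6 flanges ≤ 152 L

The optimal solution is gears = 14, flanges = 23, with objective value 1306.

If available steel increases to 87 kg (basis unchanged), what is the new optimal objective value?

At the optimum: steel uses 83 of 83 (binding); coolant uses 152 of 152 (binding).
From A_Bᵀ y = c: 1·y_steel + 1·y_coolant = 9.5; 3·y_steel + 6·y_coolant = 51.
→ y_steel = 2 and y_coolant = 7.5.
Δz = y_steel·Δb = 2 × (4) = 8, so new z* = 1306 + 8 = 1314.

1314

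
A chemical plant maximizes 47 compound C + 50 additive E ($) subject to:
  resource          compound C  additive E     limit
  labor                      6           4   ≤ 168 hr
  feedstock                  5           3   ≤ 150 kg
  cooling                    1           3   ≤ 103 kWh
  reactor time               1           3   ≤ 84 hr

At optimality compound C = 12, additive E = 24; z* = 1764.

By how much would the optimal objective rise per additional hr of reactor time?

Check each constraint at x*: labor 168/168 (tight); feedstock 132/150 (slack 18); cooling 84/103 (slack 19); reactor time 84/84 (tight).
Slack constraints have shadow price 0 (complementary slackness).
Dual feasibility on the basic columns requires 6·y_labor + 1·y_reactor time = 47, 4·y_labor + 3·y_reactor time = 50.
Solving: y_labor = 6.5, y_reactor time = 8.
Shadow price of reactor time = 8.

8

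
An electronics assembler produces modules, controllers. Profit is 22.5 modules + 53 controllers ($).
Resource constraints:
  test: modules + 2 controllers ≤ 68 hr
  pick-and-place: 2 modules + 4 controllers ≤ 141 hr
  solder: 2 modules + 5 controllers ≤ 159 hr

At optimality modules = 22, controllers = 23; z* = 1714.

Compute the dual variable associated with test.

6.5

Binding: test and solder. Non-binding: pick-and-place (5 unused).
By complementary slackness, y = 0 for the non-binding constraint.
From A_Bᵀ y = c: 1·y_test + 2·y_solder = 22.5; 2·y_test + 5·y_solder = 53.
Solving: y_test = 6.5, y_solder = 8.
Shadow price of test = 6.5.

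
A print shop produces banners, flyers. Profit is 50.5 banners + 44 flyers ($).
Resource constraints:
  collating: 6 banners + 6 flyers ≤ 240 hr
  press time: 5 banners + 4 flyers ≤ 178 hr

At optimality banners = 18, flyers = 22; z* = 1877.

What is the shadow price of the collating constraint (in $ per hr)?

3

Check each constraint at x*: collating 240/240 (tight); press time 178/178 (tight).
From A_Bᵀ y = c: 6·y_collating + 5·y_press time = 50.5; 6·y_collating + 4·y_press time = 44.
This yields shadow prices y_collating = 3, y_press time = 6.5.
Shadow price of collating = 3.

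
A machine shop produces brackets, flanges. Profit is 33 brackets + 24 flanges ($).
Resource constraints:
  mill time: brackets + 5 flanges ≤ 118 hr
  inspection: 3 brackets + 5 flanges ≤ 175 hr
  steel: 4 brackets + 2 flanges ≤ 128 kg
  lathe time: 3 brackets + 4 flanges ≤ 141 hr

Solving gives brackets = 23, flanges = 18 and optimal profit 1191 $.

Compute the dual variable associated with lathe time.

3

Check each constraint at x*: mill time 113/118 (slack 5); inspection 159/175 (slack 16); steel 128/128 (tight); lathe time 141/141 (tight).
Slack constraints have shadow price 0 (complementary slackness).
The binding rows give the dual system: 4·y_steel + 3·y_lathe time = 33 and 2·y_steel + 4·y_lathe time = 24.
This yields shadow prices y_steel = 6, y_lathe time = 3.
Shadow price of lathe time = 3.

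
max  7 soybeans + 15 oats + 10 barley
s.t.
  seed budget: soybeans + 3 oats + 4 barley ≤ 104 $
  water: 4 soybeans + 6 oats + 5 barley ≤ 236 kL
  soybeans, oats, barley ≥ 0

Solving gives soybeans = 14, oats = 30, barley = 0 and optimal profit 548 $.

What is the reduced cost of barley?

-7

At the optimum: seed budget uses 104 of 104 (binding); water uses 236 of 236 (binding).
Dual feasibility on the basic columns requires 1·y_seed budget + 4·y_water = 7, 3·y_seed budget + 6·y_water = 15.
This yields shadow prices y_seed budget = 3, y_water = 1.
Reduced cost of barley: c₃ − yᵀa₃ = 10 − (3·4 + 1·5) = 10 − 17 = -7.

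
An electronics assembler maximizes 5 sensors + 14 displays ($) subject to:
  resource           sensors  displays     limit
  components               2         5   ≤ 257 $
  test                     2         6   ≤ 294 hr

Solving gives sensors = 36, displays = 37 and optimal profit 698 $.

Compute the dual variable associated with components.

1

Both components and test are binding at x*.
The binding rows give the dual system: 2·y_components + 2·y_test = 5 and 5·y_components + 6·y_test = 14.
Solving: y_components = 1, y_test = 1.5.
Shadow price of components = 1.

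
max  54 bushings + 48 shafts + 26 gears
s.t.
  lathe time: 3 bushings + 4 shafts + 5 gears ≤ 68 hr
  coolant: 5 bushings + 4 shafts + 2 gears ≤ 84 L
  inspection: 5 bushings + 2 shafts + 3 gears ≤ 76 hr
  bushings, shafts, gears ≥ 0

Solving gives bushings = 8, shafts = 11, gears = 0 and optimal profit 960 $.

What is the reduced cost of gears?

Check each constraint at x*: lathe time 68/68 (tight); coolant 84/84 (tight); inspection 62/76 (slack 14).
Slack constraints have shadow price 0 (complementary slackness).
The binding rows give the dual system: 3·y_lathe time + 5·y_coolant = 54 and 4·y_lathe time + 4·y_coolant = 48.
This yields shadow prices y_lathe time = 3, y_coolant = 9.
Reduced cost of gears: c₃ − yᵀa₃ = 26 − (3·5 + 9·2) = 26 − 33 = -7.

-7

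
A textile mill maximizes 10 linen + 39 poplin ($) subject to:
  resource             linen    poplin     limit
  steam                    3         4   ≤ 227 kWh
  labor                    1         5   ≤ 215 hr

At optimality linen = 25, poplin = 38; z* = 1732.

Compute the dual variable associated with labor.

At the optimum: steam uses 227 of 227 (binding); labor uses 215 of 215 (binding).
Dual feasibility on the basic columns requires 3·y_steam + 1·y_labor = 10, 4·y_steam + 5·y_labor = 39.
Solving: y_steam = 1, y_labor = 7.
Shadow price of labor = 7.

7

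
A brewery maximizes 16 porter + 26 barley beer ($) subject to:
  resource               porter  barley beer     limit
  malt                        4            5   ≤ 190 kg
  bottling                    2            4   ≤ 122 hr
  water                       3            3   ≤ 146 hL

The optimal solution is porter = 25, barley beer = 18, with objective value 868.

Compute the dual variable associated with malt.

Check each constraint at x*: malt 190/190 (tight); bottling 122/122 (tight); water 129/146 (slack 17).
Since water is not tight, its dual is 0.
The binding rows give the dual system: 4·y_malt + 2·y_bottling = 16 and 5·y_malt + 4·y_bottling = 26.
→ y_malt = 2 and y_bottling = 4.
Shadow price of malt = 2.

2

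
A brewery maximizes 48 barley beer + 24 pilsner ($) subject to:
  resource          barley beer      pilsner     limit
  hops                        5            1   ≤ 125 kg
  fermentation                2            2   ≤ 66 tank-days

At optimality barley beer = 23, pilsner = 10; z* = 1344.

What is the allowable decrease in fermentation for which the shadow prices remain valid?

16

Binding constraints: hops, fermentation. The basis is B = [[5,1],[2,2]] with det 8.
Per unit decrease in fermentation, x* moves by d = (0.125, -0.625).
The basis stays optimal until pilsner reaches 0; allowable decrease = 16 tank-days.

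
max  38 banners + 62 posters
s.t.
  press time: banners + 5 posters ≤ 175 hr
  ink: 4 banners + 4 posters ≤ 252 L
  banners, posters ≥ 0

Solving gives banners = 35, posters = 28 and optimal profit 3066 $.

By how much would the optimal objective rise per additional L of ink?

Check each constraint at x*: press time 175/175 (tight); ink 252/252 (tight).
From A_Bᵀ y = c: 1·y_press time + 4·y_ink = 38; 5·y_press time + 4·y_ink = 62.
→ y_press time = 6 and y_ink = 8.
Shadow price of ink = 8.

8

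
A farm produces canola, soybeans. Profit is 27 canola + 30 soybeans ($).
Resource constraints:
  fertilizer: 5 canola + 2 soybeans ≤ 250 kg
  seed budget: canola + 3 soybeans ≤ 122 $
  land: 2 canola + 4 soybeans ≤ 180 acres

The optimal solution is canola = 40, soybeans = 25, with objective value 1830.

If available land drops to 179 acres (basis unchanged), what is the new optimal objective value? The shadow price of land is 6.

1824

Δb = -1, so new z* = 1830 + (6)·(-1) = 1830 − 6 = 1824.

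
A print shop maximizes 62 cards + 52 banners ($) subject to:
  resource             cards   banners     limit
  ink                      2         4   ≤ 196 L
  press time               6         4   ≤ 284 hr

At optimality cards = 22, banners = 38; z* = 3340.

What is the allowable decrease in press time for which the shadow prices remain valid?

88

Binding constraints: ink, press time. The basis is B = [[2,4],[6,4]] with det -16.
Per unit decrease in press time, x* moves by d = (-0.25, 0.125).
The basis stays optimal until cards reaches 0; allowable decrease = 88 hr.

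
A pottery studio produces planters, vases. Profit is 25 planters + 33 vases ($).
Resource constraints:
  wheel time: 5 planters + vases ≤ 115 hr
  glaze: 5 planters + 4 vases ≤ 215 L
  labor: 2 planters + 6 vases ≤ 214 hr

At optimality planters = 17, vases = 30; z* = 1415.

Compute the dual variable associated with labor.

5

Check each constraint at x*: wheel time 115/115 (tight); glaze 205/215 (slack 10); labor 214/214 (tight).
Slack constraints have shadow price 0 (complementary slackness).
From A_Bᵀ y = c: 5·y_wheel time + 2·y_labor = 25; 1·y_wheel time + 6·y_labor = 33.
This yields shadow prices y_wheel time = 3, y_labor = 5.
Shadow price of labor = 5.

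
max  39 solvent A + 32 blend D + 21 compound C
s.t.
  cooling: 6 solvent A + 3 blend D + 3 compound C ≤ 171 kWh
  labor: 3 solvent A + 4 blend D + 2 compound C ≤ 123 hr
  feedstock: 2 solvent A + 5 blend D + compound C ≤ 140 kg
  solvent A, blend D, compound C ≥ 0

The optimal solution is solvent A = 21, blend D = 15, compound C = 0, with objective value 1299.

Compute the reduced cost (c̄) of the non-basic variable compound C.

-1

At the optimum: cooling uses 171 of 171 (binding); labor uses 123 of 123 (binding); feedstock uses 117 of 140 (slack = 23).
Slack constraints have shadow price 0 (complementary slackness).
Dual feasibility on the basic columns requires 6·y_cooling + 3·y_labor = 39, 3·y_cooling + 4·y_labor = 32.
This yields shadow prices y_cooling = 4, y_labor = 5.
Reduced cost of compound C: c₃ − yᵀa₃ = 21 − (4·3 + 5·2) = 21 − 22 = -1.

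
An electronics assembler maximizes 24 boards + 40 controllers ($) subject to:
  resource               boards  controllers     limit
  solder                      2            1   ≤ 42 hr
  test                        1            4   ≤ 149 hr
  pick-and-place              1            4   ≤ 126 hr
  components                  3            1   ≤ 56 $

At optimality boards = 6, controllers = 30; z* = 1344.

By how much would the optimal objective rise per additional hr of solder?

8

Check each constraint at x*: solder 42/42 (tight); test 126/149 (slack 23); pick-and-place 126/126 (tight); components 48/56 (slack 8).
By complementary slackness, y = 0 for the non-binding constraints.
Dual feasibility on the basic columns requires 2·y_solder + 1·y_pick-and-place = 24, 1·y_solder + 4·y_pick-and-place = 40.
→ y_solder = 8 and y_pick-and-place = 8.
Shadow price of solder = 8.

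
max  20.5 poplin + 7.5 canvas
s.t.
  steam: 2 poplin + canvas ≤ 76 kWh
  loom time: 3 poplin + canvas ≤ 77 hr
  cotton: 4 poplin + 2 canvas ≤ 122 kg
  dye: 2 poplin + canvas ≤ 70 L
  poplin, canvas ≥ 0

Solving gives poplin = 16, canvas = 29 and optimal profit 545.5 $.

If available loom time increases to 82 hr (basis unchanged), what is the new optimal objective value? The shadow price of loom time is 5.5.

Δb = 5, so new z* = 545.5 + (5.5)·(5) = 545.5 + 27.5 = 573.

573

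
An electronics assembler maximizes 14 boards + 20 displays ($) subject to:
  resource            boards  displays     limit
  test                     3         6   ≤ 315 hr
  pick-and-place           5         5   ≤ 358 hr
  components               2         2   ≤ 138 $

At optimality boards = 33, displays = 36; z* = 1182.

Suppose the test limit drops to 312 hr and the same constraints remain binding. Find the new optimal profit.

1176

Check each constraint at x*: test 315/315 (tight); pick-and-place 345/358 (slack 13); components 138/138 (tight).
Since pick-and-place is not tight, its dual is 0.
The binding rows give the dual system: 3·y_test + 2·y_components = 14 and 6·y_test + 2·y_components = 20.
→ y_test = 2 and y_components = 4.
Δz = y_test·Δb = 2 × (-3) = -6, so new z* = 1182 − 6 = 1176.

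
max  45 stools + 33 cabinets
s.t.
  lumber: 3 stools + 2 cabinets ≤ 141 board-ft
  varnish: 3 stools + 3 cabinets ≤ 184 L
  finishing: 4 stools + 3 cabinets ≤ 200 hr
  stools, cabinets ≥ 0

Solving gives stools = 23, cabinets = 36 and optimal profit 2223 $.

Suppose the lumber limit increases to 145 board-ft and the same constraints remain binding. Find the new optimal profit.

2235

Check each constraint at x*: lumber 141/141 (tight); varnish 177/184 (slack 7); finishing 200/200 (tight).
Slack constraints have shadow price 0 (complementary slackness).
The binding rows give the dual system: 3·y_lumber + 4·y_finishing = 45 and 2·y_lumber + 3·y_finishing = 33.
This yields shadow prices y_lumber = 3, y_finishing = 9.
Δz = y_lumber·Δb = 3 × (4) = 12, so new z* = 2223 + 12 = 2235.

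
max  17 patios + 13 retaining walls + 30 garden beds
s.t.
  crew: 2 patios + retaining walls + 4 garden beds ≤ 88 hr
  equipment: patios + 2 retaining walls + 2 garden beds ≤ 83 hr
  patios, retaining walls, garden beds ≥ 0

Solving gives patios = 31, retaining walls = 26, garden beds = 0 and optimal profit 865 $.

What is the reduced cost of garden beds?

-4

Both crew and equipment are binding at x*.
From A_Bᵀ y = c: 2·y_crew + 1·y_equipment = 17; 1·y_crew + 2·y_equipment = 13.
This yields shadow prices y_crew = 7, y_equipment = 3.
Reduced cost of garden beds: c₃ − yᵀa₃ = 30 − (7·4 + 3·2) = 30 − 34 = -4.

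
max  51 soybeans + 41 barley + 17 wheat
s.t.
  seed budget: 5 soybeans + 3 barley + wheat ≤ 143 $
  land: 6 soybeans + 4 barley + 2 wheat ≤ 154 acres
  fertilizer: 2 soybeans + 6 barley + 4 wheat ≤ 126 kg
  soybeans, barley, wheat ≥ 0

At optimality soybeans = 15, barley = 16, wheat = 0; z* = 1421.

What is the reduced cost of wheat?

Binding: land and fertilizer. Non-binding: seed budget (20 unused).
Since seed budget is not tight, its dual is 0.
From A_Bᵀ y = c: 6·y_land + 2·y_fertilizer = 51; 4·y_land + 6·y_fertilizer = 41.
This yields shadow prices y_land = 8, y_fertilizer = 1.5.
Reduced cost of wheat: c₃ − yᵀa₃ = 17 − (8·2 + 1.5·4) = 17 − 22 = -5.

-5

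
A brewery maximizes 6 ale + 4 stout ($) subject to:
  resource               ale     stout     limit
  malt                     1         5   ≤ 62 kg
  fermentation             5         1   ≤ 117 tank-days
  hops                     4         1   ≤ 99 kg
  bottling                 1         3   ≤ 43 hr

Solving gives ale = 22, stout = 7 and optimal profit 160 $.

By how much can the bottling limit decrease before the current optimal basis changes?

19.6

Binding constraints: fermentation, bottling. The basis is B = [[5,1],[1,3]] with det 14.
Per unit decrease in bottling, x* moves by d = (0.0714, -0.3571).
The basis stays optimal until stout reaches 0; allowable decrease = 19.6 hr.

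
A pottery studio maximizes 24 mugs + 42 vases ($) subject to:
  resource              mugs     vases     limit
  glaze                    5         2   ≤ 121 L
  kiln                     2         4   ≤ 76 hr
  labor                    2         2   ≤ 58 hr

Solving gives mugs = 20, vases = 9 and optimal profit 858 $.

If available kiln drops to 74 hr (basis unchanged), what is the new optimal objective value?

At the optimum: glaze uses 118 of 121 (slack = 3); kiln uses 76 of 76 (binding); labor uses 58 of 58 (binding).
Since glaze is not tight, its dual is 0.
From A_Bᵀ y = c: 2·y_kiln + 2·y_labor = 24; 4·y_kiln + 2·y_labor = 42.
→ y_kiln = 9 and y_labor = 3.
Δz = y_kiln·Δb = 9 × (-2) = -18, so new z* = 858 − 18 = 840.

840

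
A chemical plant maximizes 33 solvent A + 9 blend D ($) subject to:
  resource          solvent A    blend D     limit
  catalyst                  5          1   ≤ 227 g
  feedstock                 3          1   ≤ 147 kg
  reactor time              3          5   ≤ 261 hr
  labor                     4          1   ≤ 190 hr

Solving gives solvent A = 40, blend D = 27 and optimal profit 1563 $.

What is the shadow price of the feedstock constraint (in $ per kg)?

6

Binding: catalyst and feedstock. Non-binding: reactor time (6 unused), labor (3 unused).
Slack constraints have shadow price 0 (complementary slackness).
Dual feasibility on the basic columns requires 5·y_catalyst + 3·y_feedstock = 33, 1·y_catalyst + 1·y_feedstock = 9.
→ y_catalyst = 3 and y_feedstock = 6.
Shadow price of feedstock = 6.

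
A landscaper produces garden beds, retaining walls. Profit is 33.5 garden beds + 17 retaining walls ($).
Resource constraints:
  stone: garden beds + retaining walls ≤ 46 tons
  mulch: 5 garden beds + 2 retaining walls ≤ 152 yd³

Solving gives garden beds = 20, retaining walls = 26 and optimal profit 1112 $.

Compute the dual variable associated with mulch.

5.5

At the optimum: stone uses 46 of 46 (binding); mulch uses 152 of 152 (binding).
Dual feasibility on the basic columns requires 1·y_stone + 5·y_mulch = 33.5, 1·y_stone + 2·y_mulch = 17.
→ y_stone = 6 and y_mulch = 5.5.
Shadow price of mulch = 5.5.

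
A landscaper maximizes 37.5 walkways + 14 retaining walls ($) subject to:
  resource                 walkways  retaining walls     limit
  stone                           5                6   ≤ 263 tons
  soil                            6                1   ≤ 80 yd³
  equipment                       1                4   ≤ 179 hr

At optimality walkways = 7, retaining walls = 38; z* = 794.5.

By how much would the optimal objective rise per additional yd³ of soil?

5

Binding: stone and soil. Non-binding: equipment (20 unused).
Since equipment is not tight, its dual is 0.
From A_Bᵀ y = c: 5·y_stone + 6·y_soil = 37.5; 6·y_stone + 1·y_soil = 14.
This yields shadow prices y_stone = 1.5, y_soil = 5.
Shadow price of soil = 5.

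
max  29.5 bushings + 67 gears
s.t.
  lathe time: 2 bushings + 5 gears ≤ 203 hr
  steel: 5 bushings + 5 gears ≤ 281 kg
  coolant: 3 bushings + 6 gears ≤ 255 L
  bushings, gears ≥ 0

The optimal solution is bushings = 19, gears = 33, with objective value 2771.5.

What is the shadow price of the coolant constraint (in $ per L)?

4.5

At the optimum: lathe time uses 203 of 203 (binding); steel uses 260 of 281 (slack = 21); coolant uses 255 of 255 (binding).
By complementary slackness, y = 0 for the non-binding constraint.
Dual feasibility on the basic columns requires 2·y_lathe time + 3·y_coolant = 29.5, 5·y_lathe time + 6·y_coolant = 67.
This yields shadow prices y_lathe time = 8, y_coolant = 4.5.
Shadow price of coolant = 4.5.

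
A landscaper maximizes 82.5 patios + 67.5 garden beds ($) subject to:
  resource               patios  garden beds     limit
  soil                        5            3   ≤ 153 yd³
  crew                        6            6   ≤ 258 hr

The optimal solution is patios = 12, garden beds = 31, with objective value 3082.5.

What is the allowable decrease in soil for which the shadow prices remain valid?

24

Binding constraints: soil, crew. The basis is B = [[5,3],[6,6]] with det 12.
Per unit decrease in soil, x* moves by d = (-0.5, 0.5).
The basis stays optimal until patios reaches 0; allowable decrease = 24 yd³.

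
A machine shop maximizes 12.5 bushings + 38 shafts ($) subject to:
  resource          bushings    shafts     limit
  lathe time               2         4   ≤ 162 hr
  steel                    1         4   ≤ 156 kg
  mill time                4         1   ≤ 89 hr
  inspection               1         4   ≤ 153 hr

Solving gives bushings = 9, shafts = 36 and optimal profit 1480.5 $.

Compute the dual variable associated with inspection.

6.5

At the optimum: lathe time uses 162 of 162 (binding); steel uses 153 of 156 (slack = 3); mill time uses 72 of 89 (slack = 17); inspection uses 153 of 153 (binding).
Slack constraints have shadow price 0 (complementary slackness).
The binding rows give the dual system: 2·y_lathe time + 1·y_inspection = 12.5 and 4·y_lathe time + 4·y_inspection = 38.
→ y_lathe time = 3 and y_inspection = 6.5.
Shadow price of inspection = 6.5.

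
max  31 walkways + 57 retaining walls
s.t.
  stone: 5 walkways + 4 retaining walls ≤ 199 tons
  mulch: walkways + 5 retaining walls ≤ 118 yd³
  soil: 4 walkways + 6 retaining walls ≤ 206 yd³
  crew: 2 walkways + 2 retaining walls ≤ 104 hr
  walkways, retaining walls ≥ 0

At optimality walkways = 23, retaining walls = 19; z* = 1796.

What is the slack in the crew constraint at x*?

20

crew used = 2·23 + 2·19 = 84; slack = 104 − 84 = 20.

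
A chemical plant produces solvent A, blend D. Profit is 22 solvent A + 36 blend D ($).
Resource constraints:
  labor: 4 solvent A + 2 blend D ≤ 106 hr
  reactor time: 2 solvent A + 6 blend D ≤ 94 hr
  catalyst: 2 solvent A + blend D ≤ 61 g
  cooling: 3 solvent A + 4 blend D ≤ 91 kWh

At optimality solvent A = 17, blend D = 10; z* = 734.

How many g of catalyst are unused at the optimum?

catalyst used = 2·17 + 1·10 = 44; slack = 61 − 44 = 17.

17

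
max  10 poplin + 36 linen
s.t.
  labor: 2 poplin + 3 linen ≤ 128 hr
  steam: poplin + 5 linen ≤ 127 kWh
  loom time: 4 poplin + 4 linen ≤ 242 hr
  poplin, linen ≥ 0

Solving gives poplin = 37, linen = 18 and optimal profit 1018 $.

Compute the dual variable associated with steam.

6

At the optimum: labor uses 128 of 128 (binding); steam uses 127 of 127 (binding); loom time uses 220 of 242 (slack = 22).
Slack constraints have shadow price 0 (complementary slackness).
Dual feasibility on the basic columns requires 2·y_labor + 1·y_steam = 10, 3·y_labor + 5·y_steam = 36.
→ y_labor = 2 and y_steam = 6.
Shadow price of steam = 6.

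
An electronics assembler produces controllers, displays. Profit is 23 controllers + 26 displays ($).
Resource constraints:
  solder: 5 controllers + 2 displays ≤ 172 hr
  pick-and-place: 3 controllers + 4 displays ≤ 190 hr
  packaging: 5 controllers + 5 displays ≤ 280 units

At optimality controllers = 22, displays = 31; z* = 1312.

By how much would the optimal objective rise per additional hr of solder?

Binding: solder and pick-and-place. Non-binding: packaging (15 unused).
By complementary slackness, y = 0 for the non-binding constraint.
From A_Bᵀ y = c: 5·y_solder + 3·y_pick-and-place = 23; 2·y_solder + 4·y_pick-and-place = 26.
This yields shadow prices y_solder = 1, y_pick-and-place = 6.
Shadow price of solder = 1.

1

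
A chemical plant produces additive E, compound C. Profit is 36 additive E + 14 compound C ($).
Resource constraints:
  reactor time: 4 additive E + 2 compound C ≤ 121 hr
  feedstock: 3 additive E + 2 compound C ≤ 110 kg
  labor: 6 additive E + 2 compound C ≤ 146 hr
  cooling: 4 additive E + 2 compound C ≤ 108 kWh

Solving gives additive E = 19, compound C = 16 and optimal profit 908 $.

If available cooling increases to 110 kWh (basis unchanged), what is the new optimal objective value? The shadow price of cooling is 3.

914

Δb = 2, so new z* = 908 + (3)·(2) = 908 + 6 = 914.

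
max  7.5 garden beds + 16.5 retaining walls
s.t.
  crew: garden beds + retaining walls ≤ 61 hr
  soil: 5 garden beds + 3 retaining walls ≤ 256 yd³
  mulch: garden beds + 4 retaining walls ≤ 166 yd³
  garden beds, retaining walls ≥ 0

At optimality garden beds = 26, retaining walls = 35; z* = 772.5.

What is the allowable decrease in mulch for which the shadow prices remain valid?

31.5

Binding constraints: crew, mulch. The basis is B = [[1,1],[1,4]] with det 3.
Per unit decrease in mulch, x* moves by d = (0.3333, -0.3333).
The basis stays optimal until soil becomes binding; allowable decrease = 31.5 yd³.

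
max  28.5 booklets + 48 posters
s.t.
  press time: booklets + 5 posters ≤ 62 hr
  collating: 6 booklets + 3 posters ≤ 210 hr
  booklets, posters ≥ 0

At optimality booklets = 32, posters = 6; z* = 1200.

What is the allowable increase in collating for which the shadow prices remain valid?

Binding constraints: press time, collating. The basis is B = [[1,5],[6,3]] with det -27.
Per unit increase in collating, x* moves by d = (0.1852, -0.037).
The basis stays optimal until posters reaches 0; allowable increase = 162 hr.

162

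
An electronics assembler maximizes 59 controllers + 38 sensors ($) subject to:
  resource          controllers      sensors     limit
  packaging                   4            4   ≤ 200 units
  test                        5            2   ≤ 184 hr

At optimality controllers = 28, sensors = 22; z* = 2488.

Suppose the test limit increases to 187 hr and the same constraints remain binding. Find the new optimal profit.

Both packaging and test are binding at x*.
The binding rows give the dual system: 4·y_packaging + 5·y_test = 59 and 4·y_packaging + 2·y_test = 38.
Solving: y_packaging = 6, y_test = 7.
Δz = y_test·Δb = 7 × (3) = 21, so new z* = 2488 + 21 = 2509.

2509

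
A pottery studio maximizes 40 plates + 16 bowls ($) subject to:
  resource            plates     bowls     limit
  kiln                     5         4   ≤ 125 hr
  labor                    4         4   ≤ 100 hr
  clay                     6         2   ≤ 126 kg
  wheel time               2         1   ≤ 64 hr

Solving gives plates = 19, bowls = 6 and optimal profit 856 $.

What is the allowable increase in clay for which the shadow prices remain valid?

Binding constraints: labor, clay. The basis is B = [[4,4],[6,2]] with det -16.
Per unit increase in clay, x* moves by d = (0.25, -0.25).
The basis stays optimal until bowls reaches 0; allowable increase = 24 kg.

24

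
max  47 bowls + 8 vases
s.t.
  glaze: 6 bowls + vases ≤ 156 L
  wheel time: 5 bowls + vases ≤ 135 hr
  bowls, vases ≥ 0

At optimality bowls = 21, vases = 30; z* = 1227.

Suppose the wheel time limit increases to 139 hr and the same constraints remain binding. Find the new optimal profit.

Both glaze and wheel time are binding at x*.
From A_Bᵀ y = c: 6·y_glaze + 5·y_wheel time = 47; 1·y_glaze + 1·y_wheel time = 8.
Solving: y_glaze = 7, y_wheel time = 1.
Δz = y_wheel time·Δb = 1 × (4) = 4, so new z* = 1227 + 4 = 1231.

1231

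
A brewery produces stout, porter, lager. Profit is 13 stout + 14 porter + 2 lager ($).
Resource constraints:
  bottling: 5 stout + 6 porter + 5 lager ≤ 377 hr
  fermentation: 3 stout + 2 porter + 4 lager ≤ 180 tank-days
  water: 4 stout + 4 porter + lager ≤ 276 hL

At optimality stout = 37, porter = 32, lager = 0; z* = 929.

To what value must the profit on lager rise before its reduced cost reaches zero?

Binding: bottling and water. Non-binding: fermentation (5 unused).
Since fermentation is not tight, its dual is 0.
Dual feasibility on the basic columns requires 5·y_bottling + 4·y_water = 13, 6·y_bottling + 4·y_water = 14.
Solving: y_bottling = 1, y_water = 2.
lager enters the basis when its profit ≥ yᵀa₃ = 1·5 + 2·1 = 7.

7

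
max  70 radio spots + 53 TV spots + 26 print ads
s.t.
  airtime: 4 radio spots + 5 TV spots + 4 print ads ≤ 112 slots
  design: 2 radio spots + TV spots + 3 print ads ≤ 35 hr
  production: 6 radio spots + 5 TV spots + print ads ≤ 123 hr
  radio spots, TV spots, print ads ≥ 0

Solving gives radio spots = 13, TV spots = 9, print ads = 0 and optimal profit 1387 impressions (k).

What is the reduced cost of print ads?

-7

Check each constraint at x*: airtime 97/112 (slack 15); design 35/35 (tight); production 123/123 (tight).
Slack constraints have shadow price 0 (complementary slackness).
From A_Bᵀ y = c: 2·y_design + 6·y_production = 70; 1·y_design + 5·y_production = 53.
This yields shadow prices y_design = 8, y_production = 9.
Reduced cost of print ads: c₃ − yᵀa₃ = 26 − (8·3 + 9·1) = 26 − 33 = -7.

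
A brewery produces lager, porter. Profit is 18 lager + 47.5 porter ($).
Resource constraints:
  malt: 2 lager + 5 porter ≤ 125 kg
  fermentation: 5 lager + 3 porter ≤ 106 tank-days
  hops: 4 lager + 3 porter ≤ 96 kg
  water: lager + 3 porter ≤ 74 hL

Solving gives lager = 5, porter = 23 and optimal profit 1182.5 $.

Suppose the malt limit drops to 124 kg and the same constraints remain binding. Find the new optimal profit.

Binding: malt and water. Non-binding: fermentation (12 unused), hops (7 unused).
Since fermentation, hops are not tight, their duals are 0.
From A_Bᵀ y = c: 2·y_malt + 1·y_water = 18; 5·y_malt + 3·y_water = 47.5.
Solving: y_malt = 6.5, y_water = 5.
Δz = y_malt·Δb = 6.5 × (-1) = -6.5, so new z* = 1182.5 − 6.5 = 1176.

1176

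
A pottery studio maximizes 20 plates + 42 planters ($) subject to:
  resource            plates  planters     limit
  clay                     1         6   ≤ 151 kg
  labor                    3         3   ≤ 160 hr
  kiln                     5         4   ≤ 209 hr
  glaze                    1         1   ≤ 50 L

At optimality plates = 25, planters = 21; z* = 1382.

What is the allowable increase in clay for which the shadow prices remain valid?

104

Binding constraints: clay, kiln. The basis is B = [[1,6],[5,4]] with det -26.
Per unit increase in clay, x* moves by d = (-0.1538, 0.1923).
The basis stays optimal until glaze becomes binding; allowable increase = 104 kg.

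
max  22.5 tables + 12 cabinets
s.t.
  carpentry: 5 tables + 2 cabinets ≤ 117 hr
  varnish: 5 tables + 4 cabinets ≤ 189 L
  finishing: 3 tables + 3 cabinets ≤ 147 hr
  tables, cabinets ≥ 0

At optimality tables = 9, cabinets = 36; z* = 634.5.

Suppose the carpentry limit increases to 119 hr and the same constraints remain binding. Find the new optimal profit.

640.5

At the optimum: carpentry uses 117 of 117 (binding); varnish uses 189 of 189 (binding); finishing uses 135 of 147 (slack = 12).
Since finishing is not tight, its dual is 0.
From A_Bᵀ y = c: 5·y_carpentry + 5·y_varnish = 22.5; 2·y_carpentry + 4·y_varnish = 12.
→ y_carpentry = 3 and y_varnish = 1.5.
Δz = y_carpentry·Δb = 3 × (2) = 6, so new z* = 634.5 + 6 = 640.5.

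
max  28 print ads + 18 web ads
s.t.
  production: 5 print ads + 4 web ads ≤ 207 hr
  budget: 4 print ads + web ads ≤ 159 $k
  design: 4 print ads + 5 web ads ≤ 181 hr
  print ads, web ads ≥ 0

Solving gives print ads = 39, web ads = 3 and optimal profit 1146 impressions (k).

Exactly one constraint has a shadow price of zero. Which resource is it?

design

production: 207/207 (binding)
budget: 159/159 (binding)
design: 171/181 (slack 10)
By complementary slackness, a constraint with positive slack has shadow price 0 → design.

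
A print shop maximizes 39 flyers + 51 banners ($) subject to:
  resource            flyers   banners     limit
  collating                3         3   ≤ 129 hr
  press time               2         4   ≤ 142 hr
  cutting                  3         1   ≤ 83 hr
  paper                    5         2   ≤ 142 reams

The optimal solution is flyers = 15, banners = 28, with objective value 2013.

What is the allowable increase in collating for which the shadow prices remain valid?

4.125

Binding constraints: collating, press time. The basis is B = [[3,3],[2,4]] with det 6.
Per unit increase in collating, x* moves by d = (0.6667, -0.3333).
The basis stays optimal until paper becomes binding; allowable increase = 4.125 hr.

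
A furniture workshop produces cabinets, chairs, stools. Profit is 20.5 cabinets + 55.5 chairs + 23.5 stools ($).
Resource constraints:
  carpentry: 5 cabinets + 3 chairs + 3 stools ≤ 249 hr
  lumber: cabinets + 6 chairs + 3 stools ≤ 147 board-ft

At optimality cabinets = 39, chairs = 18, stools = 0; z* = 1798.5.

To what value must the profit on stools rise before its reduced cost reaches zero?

31.5

At the optimum: carpentry uses 249 of 249 (binding); lumber uses 147 of 147 (binding).
The binding rows give the dual system: 5·y_carpentry + 1·y_lumber = 20.5 and 3·y_carpentry + 6·y_lumber = 55.5.
Solving: y_carpentry = 2.5, y_lumber = 8.
stools enters the basis when its profit ≥ yᵀa₃ = 2.5·3 + 8·3 = 31.5.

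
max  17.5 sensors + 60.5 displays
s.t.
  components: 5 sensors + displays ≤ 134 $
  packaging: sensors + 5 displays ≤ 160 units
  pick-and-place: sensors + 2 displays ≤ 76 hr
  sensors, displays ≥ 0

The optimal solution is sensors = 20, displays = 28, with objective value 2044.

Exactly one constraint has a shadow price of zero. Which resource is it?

components: 128/134 (slack 6)
packaging: 160/160 (binding)
pick-and-place: 76/76 (binding)
By complementary slackness, a constraint with positive slack has shadow price 0 → components.

components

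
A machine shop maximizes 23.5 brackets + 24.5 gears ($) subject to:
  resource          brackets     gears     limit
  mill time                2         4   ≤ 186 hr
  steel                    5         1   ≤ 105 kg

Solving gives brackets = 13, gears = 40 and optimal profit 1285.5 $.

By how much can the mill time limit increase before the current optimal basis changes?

234

Binding constraints: mill time, steel. The basis is B = [[2,4],[5,1]] with det -18.
Per unit increase in mill time, x* moves by d = (-0.0556, 0.2778).
The basis stays optimal until brackets reaches 0; allowable increase = 234 hr.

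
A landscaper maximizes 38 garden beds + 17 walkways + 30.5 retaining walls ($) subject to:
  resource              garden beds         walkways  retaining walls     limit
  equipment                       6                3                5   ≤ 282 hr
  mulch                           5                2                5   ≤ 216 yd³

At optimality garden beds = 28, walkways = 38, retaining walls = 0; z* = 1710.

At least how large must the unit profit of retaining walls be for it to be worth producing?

35

Both equipment and mulch are binding at x*.
Dual feasibility on the basic columns requires 6·y_equipment + 5·y_mulch = 38, 3·y_equipment + 2·y_mulch = 17.
Solving: y_equipment = 3, y_mulch = 4.
retaining walls enters the basis when its profit ≥ yᵀa₃ = 3·5 + 4·5 = 35.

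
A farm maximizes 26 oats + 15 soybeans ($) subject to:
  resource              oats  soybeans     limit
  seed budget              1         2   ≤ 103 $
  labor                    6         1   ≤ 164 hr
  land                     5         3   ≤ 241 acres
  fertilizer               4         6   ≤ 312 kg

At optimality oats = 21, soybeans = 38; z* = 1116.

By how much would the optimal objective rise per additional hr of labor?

Binding: labor and fertilizer. Non-binding: seed budget (6 unused), land (22 unused).
Since seed budget, land are not tight, their duals are 0.
Dual feasibility on the basic columns requires 6·y_labor + 4·y_fertilizer = 26, 1·y_labor + 6·y_fertilizer = 15.
Solving: y_labor = 3, y_fertilizer = 2.
Shadow price of labor = 3.

3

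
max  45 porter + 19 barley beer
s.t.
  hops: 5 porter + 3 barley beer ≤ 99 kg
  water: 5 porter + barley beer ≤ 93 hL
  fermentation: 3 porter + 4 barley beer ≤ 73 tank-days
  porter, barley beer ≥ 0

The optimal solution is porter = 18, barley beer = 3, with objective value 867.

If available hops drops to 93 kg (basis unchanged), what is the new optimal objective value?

837

Binding: hops and water. Non-binding: fermentation (7 unused).
By complementary slackness, y = 0 for the non-binding constraint.
From A_Bᵀ y = c: 5·y_hops + 5·y_water = 45; 3·y_hops + 1·y_water = 19.
Solving: y_hops = 5, y_water = 4.
Δz = y_hops·Δb = 5 × (-6) = -30, so new z* = 867 − 30 = 837.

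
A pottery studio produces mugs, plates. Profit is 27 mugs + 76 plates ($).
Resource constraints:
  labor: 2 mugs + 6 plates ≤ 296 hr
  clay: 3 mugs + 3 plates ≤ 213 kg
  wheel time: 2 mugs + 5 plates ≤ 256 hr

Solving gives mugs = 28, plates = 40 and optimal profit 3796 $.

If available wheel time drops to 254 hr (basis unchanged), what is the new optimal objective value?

3786

At the optimum: labor uses 296 of 296 (binding); clay uses 204 of 213 (slack = 9); wheel time uses 256 of 256 (binding).
By complementary slackness, y = 0 for the non-binding constraint.
From A_Bᵀ y = c: 2·y_labor + 2·y_wheel time = 27; 6·y_labor + 5·y_wheel time = 76.
→ y_labor = 8.5 and y_wheel time = 5.
Δz = y_wheel time·Δb = 5 × (-2) = -10, so new z* = 3796 − 10 = 3786.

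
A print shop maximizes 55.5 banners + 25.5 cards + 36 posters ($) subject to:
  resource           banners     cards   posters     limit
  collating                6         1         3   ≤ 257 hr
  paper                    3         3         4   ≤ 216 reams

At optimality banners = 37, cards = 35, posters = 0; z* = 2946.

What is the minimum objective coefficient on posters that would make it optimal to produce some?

44

At the optimum: collating uses 257 of 257 (binding); paper uses 216 of 216 (binding).
The binding rows give the dual system: 6·y_collating + 3·y_paper = 55.5 and 1·y_collating + 3·y_paper = 25.5.
Solving: y_collating = 6, y_paper = 6.5.
posters enters the basis when its profit ≥ yᵀa₃ = 6·3 + 6.5·4 = 44.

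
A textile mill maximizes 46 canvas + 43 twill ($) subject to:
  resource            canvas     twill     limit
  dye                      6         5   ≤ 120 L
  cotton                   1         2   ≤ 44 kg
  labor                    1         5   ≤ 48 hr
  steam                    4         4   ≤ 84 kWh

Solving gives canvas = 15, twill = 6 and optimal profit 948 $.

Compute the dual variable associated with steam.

Binding: dye and steam. Non-binding: cotton (17 unused), labor (3 unused).
By complementary slackness, y = 0 for the non-binding constraints.
The binding rows give the dual system: 6·y_dye + 4·y_steam = 46 and 5·y_dye + 4·y_steam = 43.
This yields shadow prices y_dye = 3, y_steam = 7.
Shadow price of steam = 7.

7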